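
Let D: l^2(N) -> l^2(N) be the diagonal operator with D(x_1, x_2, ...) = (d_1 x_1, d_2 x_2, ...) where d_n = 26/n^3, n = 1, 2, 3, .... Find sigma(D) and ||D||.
sigma(D) = {26/n^3 : n ≥ 1} ∪ {0}; ||D|| = 26

A bounded diagonal operator on l^2 with diagonal entries d_n has spectrum equal to the closure of {d_n : n ≥ 1}: every d_n is an eigenvalue (with eigenvector e_n), so {d_n} ⊂ sigma(D); the spectrum is closed, so its closure is too; and for lambda not in the closure, (D - lambda I) has bounded inverse (the diagonal entries 1/(d_n - lambda) are bounded). For our sequence d_n = 26/n^3, n = 1, 2, 3, ...:
  - {d_n} = {26/n^3 : n ≥ 1}; the only limit point is 0
  - closure = {26/n^3 : n ≥ 1} ∪ {0}
For the norm: a diagonal operator has ||D|| = sup_n |d_n|. Here d_n = 26/n^3 is positive and decreasing, so sup_n |d_n| = d_1 = 26. So ||D|| = 26.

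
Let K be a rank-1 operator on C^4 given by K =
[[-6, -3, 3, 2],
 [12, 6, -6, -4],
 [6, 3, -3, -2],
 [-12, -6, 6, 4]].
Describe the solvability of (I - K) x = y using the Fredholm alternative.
(I - K) is singular (det(I - K) = 0, i.e. 1 ∈ sigma(K)). (I - K) x = y is solvable iff y ⊥ ker((I - K)^*) = span{(-6, -3, 3, 2)}, i.e. iff -6y_1 - 3y_2 + 3y_3 + 2y_4 = 0. When solvable, the solutions are x = y + c·(1, -2, -1, 2), c arbitrary (ker(I - K) = span{(1, -2, -1, 2)}, dimension 1).

K has rank 1, so it is an outer product K = u v^T: every row of K is a multiple of one row vector. Reading off the entries, u = (1, -2, -1, 2) and v = (-6, -3, 3, 2) (row i of K equals u_i·v^T). A rank-one matrix u v^T satisfies K u = u (v·u) and kills the (3)-dimensional subspace v^⊥, so its characteristic polynomial is lambda^3 (lambda - v·u) with v·u = tr K = 1. Hence the eigenvalues of I - K are 1 (multiplicity 3) and 1 - (1) = 0, so det(I - K) = 0. (Direct check: I - K =
[[7, 3, -3, -2],
 [-12, -5, 6, 4],
 [-6, -3, 4, 2],
 [12, 6, -6, -3]]
has determinant 0.) So 1 is an eigenvalue of K and (I - K) is not invertible. The finite-dimensional Fredholm alternative says: either (I - K) is invertible, or ker(I - K) ≠ {0} and then range(I - K) = ker((I - K)^*)^⊥, with dim ker(I - K) = dim ker((I - K)^*). We are in the second case, so we need both kernels. Kernel of I - K: (I - K) u = u - u (v·u) = u - u = 0, so ker(I - K) = span{u} = span{(1, -2, -1, 2)} (it is exactly 1-dimensional because rank(I - K) = 3). Kernel of the adjoint: K is real, so (I - K)^* = I - K^T = I - v u^T, and (I - v u^T) v = v - v (u·v) = 0; hence ker((I - K)^*) = span{v} = span{(-6, -3, 3, 2)}. Therefore (I - K) x = y is solvable iff <y, v> = 0, i.e. iff -6y_1 - 3y_2 + 3y_3 + 2y_4 = 0. When this holds, K y = u (v·y) = 0, so (I - K) y = y and x = y is a particular solution; the full solution set is the line x = y + c·u = y + c·(1, -2, -1, 2), c ∈ C.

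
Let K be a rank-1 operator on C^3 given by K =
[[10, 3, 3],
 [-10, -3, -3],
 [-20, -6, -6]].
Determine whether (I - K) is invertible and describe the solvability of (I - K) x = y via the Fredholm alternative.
(I - K) is singular (det(I - K) = 0, i.e. 1 ∈ sigma(K)). (I - K) x = y is solvable iff y ⊥ ker((I - K)^*) = span{(10, 3, 3)}, i.e. iff 10y_1 + 3y_2 + 3y_3 = 0. When solvable, the solutions are x = y + c·(1, -1, -2), c arbitrary (ker(I - K) = span{(1, -1, -2)}, dimension 1).

K has rank 1, so it is an outer product K = u v^T: every row of K is a multiple of one row vector. Reading off the entries, u = (1, -1, -2) and v = (10, 3, 3) (row i of K equals u_i·v^T). A rank-one matrix u v^T satisfies K u = u (v·u) and kills the (2)-dimensional subspace v^⊥, so its characteristic polynomial is lambda^2 (lambda - v·u) with v·u = tr K = 1. Hence the eigenvalues of I - K are 1 (multiplicity 2) and 1 - (1) = 0, so det(I - K) = 0. (Direct check: I - K =
[[-9, -3, -3],
 [10, 4, 3],
 [20, 6, 7]]
has determinant 0.) So 1 is an eigenvalue of K and (I - K) is not invertible. The finite-dimensional Fredholm alternative says: either (I - K) is invertible, or ker(I - K) ≠ {0} and then range(I - K) = ker((I - K)^*)^⊥, with dim ker(I - K) = dim ker((I - K)^*). We are in the second case, so we need both kernels. Kernel of I - K: (I - K) u = u - u (v·u) = u - u = 0, so ker(I - K) = span{u} = span{(1, -1, -2)} (it is exactly 1-dimensional because rank(I - K) = 2). Kernel of the adjoint: K is real, so (I - K)^* = I - K^T = I - v u^T, and (I - v u^T) v = v - v (u·v) = 0; hence ker((I - K)^*) = span{v} = span{(10, 3, 3)}. Therefore (I - K) x = y is solvable iff <y, v> = 0, i.e. iff 10y_1 + 3y_2 + 3y_3 = 0. When this holds, K y = u (v·y) = 0, so (I - K) y = y and x = y is a particular solution; the full solution set is the line x = y + c·u = y + c·(1, -1, -2), c ∈ C.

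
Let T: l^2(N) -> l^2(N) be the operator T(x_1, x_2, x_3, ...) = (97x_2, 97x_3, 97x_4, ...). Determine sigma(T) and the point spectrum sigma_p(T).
sigma(T) = closed disk {z in C : |z| ≤ 97}; sigma_p(T) = open disk {z in C : |z| < 97}

Note T = 97·V where V is the unit left shift (V x)_k = x_{k+1}; so sigma(T) = 97·sigma(V) and ||T|| = 97||V||. ||T x||^2 = 9409sum_{k≥2} |x_k|^2 ≤ 9409||x||^2, with equality on {x : x_1 = 0}, so ||T|| = 97. For any lambda with |lambda| < 97, set r = lambda/97 (|r| < 1); the vector x = (1, r, r^2, ...) is in l^2 and satisfies T x = 97(r, r^2, ...) = lambda x, so lambda is an eigenvalue. On the boundary |lambda| = 97 the geometric series diverges, so no l^2 eigenvector exists, but these lambda lie in the approximate point spectrum. Hence sigma(T) is the closed disk of radius 97 and sigma_p(T) is the open disk.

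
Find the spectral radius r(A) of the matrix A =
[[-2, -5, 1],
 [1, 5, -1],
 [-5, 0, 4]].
r(A) = sqrt(20) ≈ 4.4721

The eigenvalues of A are the roots of its characteristic polynomial. With M = A (coefficients from the trace, the sum of principal 2x2 minors, and det A):
  p(λ) = det(λ I - M) = λ^3 - 7λ^2 + 12λ + 20.
By the rational root theorem any rational root is an integer divisor of 20. Testing λ = -1: p(-1) = -1 - 7 - 12 + 20 = 0, so λ = -1 is a root. Dividing out (λ + 1) leaves p(λ) = (λ + 1)(λ^2 - 8λ + 20). For λ^2 - 8λ + 20 the discriminant is -16. It is negative, so the roots are the complex-conjugate pair λ = 4 ± (sqrt(16)/2) i ≈ 4 ± 2i. For a conjugate pair the product of the roots equals the constant term, so |λ|^2 = 20 and |λ| = sqrt(20) ≈ 4.4721.
Thus the eigenvalues (to 4 decimals) are 4 ± 2i (modulus 4.4721); -1 (modulus 1). The spectral radius is the largest modulus: r(A) = sqrt(20) ≈ 4.4721. (Cross-check: r(A) ≤ ||A||_2 ≈ 8.1802; equality holds whenever A is normal, though it can also hold for some non-normal A.)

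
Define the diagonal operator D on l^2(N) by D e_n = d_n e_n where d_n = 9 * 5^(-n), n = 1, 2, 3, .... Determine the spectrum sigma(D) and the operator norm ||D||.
sigma(D) = {9 * 5^(-n) : n ≥ 1} ∪ {0}; ||D|| = 9/5

A bounded diagonal operator on l^2 with diagonal entries d_n has spectrum equal to the closure of {d_n : n ≥ 1}: every d_n is an eigenvalue (with eigenvector e_n), so {d_n} ⊂ sigma(D); the spectrum is closed, so its closure is too; and for lambda not in the closure, (D - lambda I) has bounded inverse (the diagonal entries 1/(d_n - lambda) are bounded). For our sequence d_n = 9 * 5^(-n), n = 1, 2, 3, ...:
  - {d_n} = {9 * 5^(-n) : n ≥ 1}; the only limit point is 0
  - closure = {9 * 5^(-n) : n ≥ 1} ∪ {0}
For the norm: a diagonal operator has ||D|| = sup_n |d_n|. Here d_n = 9 * 5^(-n) is positive and decreasing, so sup_n |d_n| = d_1 = 9/5. So ||D|| = 9/5.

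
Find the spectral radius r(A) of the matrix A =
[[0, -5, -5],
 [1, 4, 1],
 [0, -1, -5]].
r(A) ≈ 4.7922

The eigenvalues of A are the roots of its characteristic polynomial. With M = A (coefficients from the trace, the sum of principal 2x2 minors, and det A):
  p(λ) = det(λ I - M) = λ^3 + λ^2 - 14λ + 20.
No integer candidate from the rational root theorem (±divisors of 20) is a root, so the roots are irrational. The cubic discriminant is Δ = -4748 < 0, so there is one real root and a complex-conjugate pair. p(-5) = -10 and p(-4) = 28 have opposite signs, so a root lies in (-5, -4); Newton's method refines it to λ ≈ -4.7922. Dividing out (λ - (-4.7922)) leaves approximately λ^2 - 3.7922λ + 4.1734. For λ^2 - 3.7922λ + 4.1734 the discriminant is -2.3125. It is negative, so the remaining roots are the complex-conjugate pair λ ≈ 1.8961 ± 0.7603i. Their product equals the constant term, so |λ|^2 ≈ 4.1734 and |λ| ≈ 2.0429.
Thus the eigenvalues (to 4 decimals) are -4.7922 (modulus 4.7922); 1.8961 ± 0.7603i (modulus 2.0429). The spectral radius is the largest modulus: r(A) ≈ 4.7922. (Cross-check: r(A) ≤ ||A||_2 ≈ 8.9967; equality holds whenever A is normal, though it can also hold for some non-normal A.)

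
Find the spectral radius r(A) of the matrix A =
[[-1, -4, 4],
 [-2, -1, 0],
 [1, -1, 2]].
r(A) ≈ 3.938

The eigenvalues of A are the roots of its characteristic polynomial. With M = A (coefficients from the trace, the sum of principal 2x2 minors, and det A):
  p(λ) = det(λ I - M) = λ^3 - 15λ + 2.
No integer candidate from the rational root theorem (±divisors of 2) is a root, so the roots are irrational. The cubic discriminant is Δ = 13392 > 0, so there are three distinct real roots. p(-4) = -2 and p(-3) = 20 have opposite signs, so a root lies in (-4, -3); Newton's method refines it to λ ≈ -3.938. p(0) = 2 and p(1) = -12 have opposite signs, so a root lies in (0, 1); Newton's method refines it to λ ≈ 0.1335. p(3) = -16 and p(4) = 6 have opposite signs, so a root lies in (3, 4); Newton's method refines it to λ ≈ 3.8045. Check (Vieta): the three roots sum to 0, matching tr M = 0.
Thus the eigenvalues (to 4 decimals) are -3.938 (modulus 3.938); 0.1335 (modulus 0.1335); 3.8045 (modulus 3.8045). The spectral radius is the largest modulus: r(A) ≈ 3.938. (Cross-check: r(A) ≤ ||A||_2 ≈ 6.1468; equality holds whenever A is normal, though it can also hold for some non-normal A.)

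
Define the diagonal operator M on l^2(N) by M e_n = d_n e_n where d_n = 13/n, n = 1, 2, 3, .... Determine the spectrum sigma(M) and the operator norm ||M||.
sigma(M) = {13/n : n ≥ 1} ∪ {0}; ||M|| = 13

A bounded diagonal operator on l^2 with diagonal entries d_n has spectrum equal to the closure of {d_n : n ≥ 1}: every d_n is an eigenvalue (with eigenvector e_n), so {d_n} ⊂ sigma(M); the spectrum is closed, so its closure is too; and for lambda not in the closure, (M - lambda I) has bounded inverse (the diagonal entries 1/(d_n - lambda) are bounded). For our sequence d_n = 13/n, n = 1, 2, 3, ...:
  - {d_n} = {13/n : n ≥ 1}; the only limit point is 0
  - closure = {13/n : n ≥ 1} ∪ {0}
For the norm: a diagonal operator has ||M|| = sup_n |d_n|. Here d_n = 13/n is positive and decreasing, so sup_n |d_n| = d_1 = 13. So ||M|| = 13.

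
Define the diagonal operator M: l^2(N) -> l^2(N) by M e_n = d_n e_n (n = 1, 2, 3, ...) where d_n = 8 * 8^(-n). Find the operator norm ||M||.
||M|| = 1 (attained at n = 1)

For M diagonal, ||M|| = sup_n |d_n|. The sequence d_n = 8 * 8^(-n) is positive and strictly decreasing (ratio 8^(-1) < 1), so the supremum is d_1 = 8/8 = 1. Hence ||M|| = 1.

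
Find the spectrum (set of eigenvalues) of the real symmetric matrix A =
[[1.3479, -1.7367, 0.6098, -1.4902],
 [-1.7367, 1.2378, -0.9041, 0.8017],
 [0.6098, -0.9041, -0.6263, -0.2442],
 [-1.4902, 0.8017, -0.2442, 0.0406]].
sigma(A) ≈ {-1, 0, 4} (-1 with multiplicity 2)

A is real symmetric, so its spectrum consists of real eigenvalues. Expanding the characteristic polynomial of the displayed matrix gives
  det(λ I - A) = p(λ) = λ^4 + (-2)λ^3 + (-7)λ^2 + (-4)λ + (0).
Solving p(λ) = 0 yields eigenvalues ≈ -1, -1, 0, 4. (A is shown rounded to 4 decimals, so these recover the underlying integer eigenvalues to within that precision.)
Verification: the trace of A = 2 equals the sum of eigenvalues 2, and det(A) ≈ 0.0001 matches the eigenvalue product 0.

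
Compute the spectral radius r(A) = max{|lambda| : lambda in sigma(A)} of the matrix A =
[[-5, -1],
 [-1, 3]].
r(A) = (2 + sqrt(68))/2 ≈ 5.1231

The eigenvalues of A are the roots of its characteristic polynomial. With M = A (coefficients from the trace and determinant):
  p(λ) = det(λ I - M) = λ^2 + 2λ - 16.
For λ^2 + 2λ - 16 the discriminant is 68. It is nonnegative but not a perfect square, so the roots are real and irrational: λ = (-2 ± sqrt(68))/2 ≈ 3.1231, -5.1231.
Thus the eigenvalues (to 4 decimals) are 3.1231 (modulus 3.1231); -5.1231 (modulus 5.1231). The spectral radius is the largest modulus: r(A) = (2 + sqrt(68))/2 ≈ 5.1231. (Cross-check: r(A) ≤ ||A||_2 ≈ 5.1231; equality holds whenever A is normal, though it can also hold for some non-normal A.)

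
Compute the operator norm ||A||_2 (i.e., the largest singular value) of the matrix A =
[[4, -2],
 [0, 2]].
||A||_2 = sqrt((24 + sqrt(320))/2) ≈ 4.5765 (= sqrt(largest eigenvalue of A^T A))

||A||_2 = sigma_max(A) = sqrt(lambda_max(A^T A)). Form the symmetric matrix M = A^T A =
[[16, -8],
 [-8, 8]].
Its characteristic polynomial (trace, determinant of M give the coefficients) is
  p(λ) = det(λ I - M) = λ^2 - 24λ + 64.
For λ^2 - 24λ + 64 the discriminant is 320. It is nonnegative but not a perfect square, so the roots are real and irrational: λ = (24 ± sqrt(320))/2 ≈ 20.9443, 3.0557.
So the eigenvalues of A^T A are ≈ 3.0557, 20.9443 (all ≥ 0, as they must be for A^T A). The largest is λ_max = (24 + sqrt(320))/2 ≈ 20.9443, hence ||A||_2 = sqrt(λ_max) = sqrt((24 + sqrt(320))/2) ≈ 4.5765.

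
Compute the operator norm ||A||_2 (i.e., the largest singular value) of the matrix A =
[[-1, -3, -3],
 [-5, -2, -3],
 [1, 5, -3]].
||A||_2 ≈ 7.3911 (= sqrt(largest eigenvalue of A^T A))

||A||_2 = sigma_max(A) = sqrt(lambda_max(A^T A)). Form the symmetric matrix M = A^T A =
[[27, 18, 15],
 [18, 38, 0],
 [15, 0, 27]].
Its characteristic polynomial (trace, sum of principal 2x2 minors, determinant of M give the coefficients) is
  p(λ) = det(λ I - M) = λ^3 - 92λ^2 + 2232λ - 10404.
No integer candidate from the rational root theorem (±divisors of 10404) is a root, so the roots are irrational. The cubic discriminant is Δ = 815168592 > 0, so there are three distinct real roots. p(6) = -108 and p(7) = 1055 have opposite signs, so a root lies in (6, 7); Newton's method refines it to λ ≈ 6.0878. p(31) = 167 and p(32) = -420 have opposite signs, so a root lies in (31, 32); Newton's method refines it to λ ≈ 31.2837. p(54) = -684 and p(55) = 431 have opposite signs, so a root lies in (54, 55); Newton's method refines it to λ ≈ 54.6285. Check (Vieta): the three roots sum to 92, matching tr M = 92.
So the eigenvalues of A^T A are ≈ 6.0878, 31.2837, 54.6285 (all ≥ 0, as they must be for A^T A). The largest is λ_max ≈ 54.6285, hence ||A||_2 = sqrt(λ_max) ≈ 7.3911.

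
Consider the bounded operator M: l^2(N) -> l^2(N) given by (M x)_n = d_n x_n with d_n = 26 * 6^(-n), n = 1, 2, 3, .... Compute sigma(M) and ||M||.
sigma(M) = {26 * 6^(-n) : n ≥ 1} ∪ {0}; ||M|| = 13/3

A bounded diagonal operator on l^2 with diagonal entries d_n has spectrum equal to the closure of {d_n : n ≥ 1}: every d_n is an eigenvalue (with eigenvector e_n), so {d_n} ⊂ sigma(M); the spectrum is closed, so its closure is too; and for lambda not in the closure, (M - lambda I) has bounded inverse (the diagonal entries 1/(d_n - lambda) are bounded). For our sequence d_n = 26 * 6^(-n), n = 1, 2, 3, ...:
  - {d_n} = {26 * 6^(-n) : n ≥ 1}; the only limit point is 0
  - closure = {26 * 6^(-n) : n ≥ 1} ∪ {0}
For the norm: a diagonal operator has ||M|| = sup_n |d_n|. Here d_n = 26 * 6^(-n) is positive and decreasing, so sup_n |d_n| = d_1 = 26/6 = 13/3. So ||M|| = 13/3.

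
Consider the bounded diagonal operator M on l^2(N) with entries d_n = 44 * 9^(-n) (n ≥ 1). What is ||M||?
||M|| = 44/9 (attained at n = 1)

For M diagonal, ||M|| = sup_n |d_n|. The sequence d_n = 44 * 9^(-n) is positive and strictly decreasing (ratio 9^(-1) < 1), so the supremum is d_1 = 44/9. Hence ||M|| = 44/9.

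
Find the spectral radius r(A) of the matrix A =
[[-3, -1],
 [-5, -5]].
r(A) = (8 + sqrt(24))/2 ≈ 6.4495

The eigenvalues of A are the roots of its characteristic polynomial. With M = A (coefficients from the trace and determinant):
  p(λ) = det(λ I - M) = λ^2 + 8λ + 10.
For λ^2 + 8λ + 10 the discriminant is 24. It is nonnegative but not a perfect square, so the roots are real and irrational: λ = (-8 ± sqrt(24))/2 ≈ -1.5505, -6.4495.
Thus the eigenvalues (to 4 decimals) are -1.5505 (modulus 1.5505); -6.4495 (modulus 6.4495). The spectral radius is the largest modulus: r(A) = (8 + sqrt(24))/2 ≈ 6.4495. (Cross-check: r(A) ≤ ||A||_2 ≈ 7.6344; equality holds whenever A is normal, though it can also hold for some non-normal A.)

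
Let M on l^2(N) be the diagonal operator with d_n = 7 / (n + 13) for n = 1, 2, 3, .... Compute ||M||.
||M|| = 1/2 (attained at n = 1)

For M diagonal, ||M|| = sup_n |d_n| = sup_n 7/(n + 13). This is positive and strictly decreasing in n, so the supremum is attained at n = 1: d_1 = 7/(1 + 13) = 1/2. Hence ||M|| = 1/2.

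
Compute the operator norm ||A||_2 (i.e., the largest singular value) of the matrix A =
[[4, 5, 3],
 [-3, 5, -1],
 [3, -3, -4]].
||A||_2 ≈ 8.3749 (= sqrt(largest eigenvalue of A^T A))

||A||_2 = sigma_max(A) = sqrt(lambda_max(A^T A)). Form the symmetric matrix M = A^T A =
[[34, -4, 3],
 [-4, 59, 22],
 [3, 22, 26]].
Its characteristic polynomial (trace, sum of principal 2x2 minors, determinant of M give the coefficients) is
  p(λ) = det(λ I - M) = λ^3 - 119λ^2 + 3915λ - 34225.
No integer candidate from the rational root theorem (±divisors of 34225) is a root, so the roots are irrational. The cubic discriminant is Δ = 1708210000 > 0, so there are three distinct real roots. p(13) = -1244 and p(14) = 5 have opposite signs, so a root lies in (13, 14); Newton's method refines it to λ ≈ 13.9957. p(34) = 625 and p(35) = -100 have opposite signs, so a root lies in (34, 35); Newton's method refines it to λ ≈ 34.8645. p(70) = -275 and p(71) = 1772 have opposite signs, so a root lies in (70, 71); Newton's method refines it to λ ≈ 70.1398. Check (Vieta): the three roots sum to 119, matching tr M = 119.
So the eigenvalues of A^T A are ≈ 13.9957, 34.8645, 70.1398 (all ≥ 0, as they must be for A^T A). The largest is λ_max ≈ 70.1398, hence ||A||_2 = sqrt(λ_max) ≈ 8.3749.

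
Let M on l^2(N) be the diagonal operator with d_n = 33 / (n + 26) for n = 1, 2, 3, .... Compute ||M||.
||M|| = 11/9 (attained at n = 1)

For M diagonal, ||M|| = sup_n |d_n| = sup_n 33/(n + 26). This is positive and strictly decreasing in n, so the supremum is attained at n = 1: d_1 = 33/(1 + 26) = 11/9. Hence ||M|| = 11/9.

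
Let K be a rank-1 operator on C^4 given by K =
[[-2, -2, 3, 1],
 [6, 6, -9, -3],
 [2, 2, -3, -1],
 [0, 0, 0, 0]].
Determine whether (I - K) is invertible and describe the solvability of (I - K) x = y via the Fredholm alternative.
(I - K) is singular (det(I - K) = 0, i.e. 1 ∈ sigma(K)). (I - K) x = y is solvable iff y ⊥ ker((I - K)^*) = span{(-2, -2, 3, 1)}, i.e. iff -2y_1 - 2y_2 + 3y_3 + y_4 = 0. When solvable, the solutions are x = y + c·(1, -3, -1, 0), c arbitrary (ker(I - K) = span{(1, -3, -1, 0)}, dimension 1).

K has rank 1, so it is an outer product K = u v^T: every row of K is a multiple of one row vector. Reading off the entries, u = (1, -3, -1, 0) and v = (-2, -2, 3, 1) (row i of K equals u_i·v^T). A rank-one matrix u v^T satisfies K u = u (v·u) and kills the (3)-dimensional subspace v^⊥, so its characteristic polynomial is lambda^3 (lambda - v·u) with v·u = tr K = 1. Hence the eigenvalues of I - K are 1 (multiplicity 3) and 1 - (1) = 0, so det(I - K) = 0. (Direct check: I - K =
[[3, 2, -3, -1],
 [-6, -5, 9, 3],
 [-2, -2, 4, 1],
 [0, 0, 0, 1]]
has determinant 0.) So 1 is an eigenvalue of K and (I - K) is not invertible. The finite-dimensional Fredholm alternative says: either (I - K) is invertible, or ker(I - K) ≠ {0} and then range(I - K) = ker((I - K)^*)^⊥, with dim ker(I - K) = dim ker((I - K)^*). We are in the second case, so we need both kernels. Kernel of I - K: (I - K) u = u - u (v·u) = u - u = 0, so ker(I - K) = span{u} = span{(1, -3, -1, 0)} (it is exactly 1-dimensional because rank(I - K) = 3). Kernel of the adjoint: K is real, so (I - K)^* = I - K^T = I - v u^T, and (I - v u^T) v = v - v (u·v) = 0; hence ker((I - K)^*) = span{v} = span{(-2, -2, 3, 1)}. Therefore (I - K) x = y is solvable iff <y, v> = 0, i.e. iff -2y_1 - 2y_2 + 3y_3 + y_4 = 0. When this holds, K y = u (v·y) = 0, so (I - K) y = y and x = y is a particular solution; the full solution set is the line x = y + c·u = y + c·(1, -3, -1, 0), c ∈ C.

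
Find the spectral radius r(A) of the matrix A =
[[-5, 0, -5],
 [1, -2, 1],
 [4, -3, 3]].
r(A) ≈ 2.9547

The eigenvalues of A are the roots of its characteristic polynomial. With M = A (coefficients from the trace, the sum of principal 2x2 minors, and det A):
  p(λ) = det(λ I - M) = λ^3 + 4λ^2 + 12λ + 10.
No integer candidate from the rational root theorem (±divisors of 10) is a root, so the roots are irrational. The cubic discriminant is Δ = -1228 < 0, so there is one real root and a complex-conjugate pair. p(-2) = -6 and p(-1) = 1 have opposite signs, so a root lies in (-2, -1); Newton's method refines it to λ ≈ -1.1454. Dividing out (λ - (-1.1454)) leaves approximately λ^2 + 2.8546λ + 8.7303. For λ^2 + 2.8546λ + 8.7303 the discriminant is -26.7726. It is negative, so the remaining roots are the complex-conjugate pair λ ≈ -1.4273 ± 2.5871i. Their product equals the constant term, so |λ|^2 ≈ 8.7303 and |λ| ≈ 2.9547.
Thus the eigenvalues (to 4 decimals) are -1.1454 (modulus 1.1454); -1.4273 ± 2.5871i (modulus 2.9547). The spectral radius is the largest modulus: r(A) ≈ 2.9547. (Cross-check: r(A) ≤ ||A||_2 ≈ 9.0155; equality holds whenever A is normal, though it can also hold for some non-normal A.)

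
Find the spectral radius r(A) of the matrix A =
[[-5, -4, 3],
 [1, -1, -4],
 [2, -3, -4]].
r(A) ≈ 6.2112

The eigenvalues of A are the roots of its characteristic polynomial. With M = A (coefficients from the trace, the sum of principal 2x2 minors, and det A):
  p(λ) = det(λ I - M) = λ^3 + 10λ^2 + 15λ - 53.
No integer candidate from the rational root theorem (±divisors of 53) is a root, so the roots are irrational. The cubic discriminant is Δ = 2057 > 0, so there are three distinct real roots. p(-7) = -11 and p(-6) = 1 have opposite signs, so a root lies in (-7, -6); Newton's method refines it to λ ≈ -6.2112. p(-6) = 1 and p(-5) = -3 have opposite signs, so a root lies in (-6, -5); Newton's method refines it to λ ≈ -5.376. p(1) = -27 and p(2) = 25 have opposite signs, so a root lies in (1, 2); Newton's method refines it to λ ≈ 1.5872. Check (Vieta): the three roots sum to -10, matching tr M = -10.
Thus the eigenvalues (to 4 decimals) are -6.2112 (modulus 6.2112); -5.376 (modulus 5.376); 1.5872 (modulus 1.5872). The spectral radius is the largest modulus: r(A) ≈ 6.2112. (Cross-check: r(A) ≤ ||A||_2 ≈ 7.9879; equality holds whenever A is normal, though it can also hold for some non-normal A.)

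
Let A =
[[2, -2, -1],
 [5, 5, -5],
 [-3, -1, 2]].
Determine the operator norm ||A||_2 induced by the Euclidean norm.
||A||_2 = sqrt((88 + sqrt(7704))/2) ≈ 9.3748 (= sqrt(largest eigenvalue of A^T A))

||A||_2 = sigma_max(A) = sqrt(lambda_max(A^T A)). Form the symmetric matrix M = A^T A =
[[38, 24, -33],
 [24, 30, -25],
 [-33, -25, 30]].
Its characteristic polynomial (trace, sum of principal 2x2 minors, determinant of M give the coefficients) is
  p(λ) = det(λ I - M) = λ^3 - 98λ^2 + 890λ - 100.
By the rational root theorem any rational root is an integer divisor of 100. Testing λ = 10: p(10) = 1000 - 9800 + 8900 - 100 = 0, so λ = 10 is a root. Dividing out (λ - 10) leaves p(λ) = (λ - 10)(λ^2 - 88λ + 10). For λ^2 - 88λ + 10 the discriminant is 7704. It is nonnegative but not a perfect square, so the roots are real and irrational: λ = (88 ± sqrt(7704))/2 ≈ 87.8862, 0.1138.
So the eigenvalues of A^T A are ≈ 0.1138, 10, 87.8862 (all ≥ 0, as they must be for A^T A). The largest is λ_max = (88 + sqrt(7704))/2 ≈ 87.8862, hence ||A||_2 = sqrt(λ_max) = sqrt((88 + sqrt(7704))/2) ≈ 9.3748.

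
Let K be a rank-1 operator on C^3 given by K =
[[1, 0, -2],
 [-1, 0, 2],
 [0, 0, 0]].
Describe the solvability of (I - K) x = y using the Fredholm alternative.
(I - K) is singular (det(I - K) = 0, i.e. 1 ∈ sigma(K)). (I - K) x = y is solvable iff y ⊥ ker((I - K)^*) = span{(1, 0, -2)}, i.e. iff y_1 - 2y_3 = 0. When solvable, the solutions are x = y + c·(1, -1, 0), c arbitrary (ker(I - K) = span{(1, -1, 0)}, dimension 1).

K has rank 1, so it is an outer product K = u v^T: every row of K is a multiple of one row vector. Reading off the entries, u = (1, -1, 0) and v = (1, 0, -2) (row i of K equals u_i·v^T). A rank-one matrix u v^T satisfies K u = u (v·u) and kills the (2)-dimensional subspace v^⊥, so its characteristic polynomial is lambda^2 (lambda - v·u) with v·u = tr K = 1. Hence the eigenvalues of I - K are 1 (multiplicity 2) and 1 - (1) = 0, so det(I - K) = 0. (Direct check: I - K =
[[0, 0, 2],
 [1, 1, -2],
 [0, 0, 1]]
has determinant 0.) So 1 is an eigenvalue of K and (I - K) is not invertible. The finite-dimensional Fredholm alternative says: either (I - K) is invertible, or ker(I - K) ≠ {0} and then range(I - K) = ker((I - K)^*)^⊥, with dim ker(I - K) = dim ker((I - K)^*). We are in the second case, so we need both kernels. Kernel of I - K: (I - K) u = u - u (v·u) = u - u = 0, so ker(I - K) = span{u} = span{(1, -1, 0)} (it is exactly 1-dimensional because rank(I - K) = 2). Kernel of the adjoint: K is real, so (I - K)^* = I - K^T = I - v u^T, and (I - v u^T) v = v - v (u·v) = 0; hence ker((I - K)^*) = span{v} = span{(1, 0, -2)}. Therefore (I - K) x = y is solvable iff <y, v> = 0, i.e. iff y_1 - 2y_3 = 0. When this holds, K y = u (v·y) = 0, so (I - K) y = y and x = y is a particular solution; the full solution set is the line x = y + c·u = y + c·(1, -1, 0), c ∈ C.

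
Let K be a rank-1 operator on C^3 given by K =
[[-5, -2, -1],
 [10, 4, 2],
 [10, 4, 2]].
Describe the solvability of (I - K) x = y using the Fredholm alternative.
(I - K) is singular (det(I - K) = 0, i.e. 1 ∈ sigma(K)). (I - K) x = y is solvable iff y ⊥ ker((I - K)^*) = span{(-5, -2, -1)}, i.e. iff -5y_1 - 2y_2 - y_3 = 0. When solvable, the solutions are x = y + c·(1, -2, -2), c arbitrary (ker(I - K) = span{(1, -2, -2)}, dimension 1).

K has rank 1, so it is an outer product K = u v^T: every row of K is a multiple of one row vector. Reading off the entries, u = (1, -2, -2) and v = (-5, -2, -1) (row i of K equals u_i·v^T). A rank-one matrix u v^T satisfies K u = u (v·u) and kills the (2)-dimensional subspace v^⊥, so its characteristic polynomial is lambda^2 (lambda - v·u) with v·u = tr K = 1. Hence the eigenvalues of I - K are 1 (multiplicity 2) and 1 - (1) = 0, so det(I - K) = 0. (Direct check: I - K =
[[6, 2, 1],
 [-10, -3, -2],
 [-10, -4, -1]]
has determinant 0.) So 1 is an eigenvalue of K and (I - K) is not invertible. The finite-dimensional Fredholm alternative says: either (I - K) is invertible, or ker(I - K) ≠ {0} and then range(I - K) = ker((I - K)^*)^⊥, with dim ker(I - K) = dim ker((I - K)^*). We are in the second case, so we need both kernels. Kernel of I - K: (I - K) u = u - u (v·u) = u - u = 0, so ker(I - K) = span{u} = span{(1, -2, -2)} (it is exactly 1-dimensional because rank(I - K) = 2). Kernel of the adjoint: K is real, so (I - K)^* = I - K^T = I - v u^T, and (I - v u^T) v = v - v (u·v) = 0; hence ker((I - K)^*) = span{v} = span{(-5, -2, -1)}. Therefore (I - K) x = y is solvable iff <y, v> = 0, i.e. iff -5y_1 - 2y_2 - y_3 = 0. When this holds, K y = u (v·y) = 0, so (I - K) y = y and x = y is a particular solution; the full solution set is the line x = y + c·u = y + c·(1, -2, -2), c ∈ C.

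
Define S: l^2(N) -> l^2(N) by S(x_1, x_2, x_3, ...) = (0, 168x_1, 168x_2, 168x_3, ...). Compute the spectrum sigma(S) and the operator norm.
sigma(S) = closed disk {z in C : |z| ≤ 168}; ||S|| = 168

Note S = 168·U where U is the unit right shift (U x)_k = x_{k-1} (with x_0 := 0); so ||S|| = 168||U|| and sigma(S) = 168·sigma(U). ||S x||^2 = sum_{k≥1} |168x_k|^2 = 28224||x||^2, so ||S|| = 168 and sigma(S) ⊂ {|z| ≤ 168}. For any |lambda| < 168, the equation (S - lambda I) x = 0 forces x_1 = 0, then 168x_k = lambda x_{k+1} ⇒ x = 0, so S has no eigenvalues. But (S - lambda I) is not surjective for |lambda| < 168: solving (S - lambda I) x = e_1 would require x_n proportional to (lambda/168)^(-n), which is not in l^2. So every |lambda| < 168 lies in the residual spectrum. The boundary |lambda| = 168 is in the approximate point spectrum (the spectrum is closed). Hence sigma(S) is the closed disk of radius 168.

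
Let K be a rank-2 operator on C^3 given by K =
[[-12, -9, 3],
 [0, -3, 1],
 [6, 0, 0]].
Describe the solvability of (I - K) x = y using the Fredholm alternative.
(I - K) is invertible (det(I - K) = 34 ≠ 0), so for every y in C^3 the equation (I - K) x = y has a unique solution.

K has rank 2 and factors as K = U V^T = u1 v1^T + u2 v2^T with u1 = (1, -1, -2), v1 = (-3, 0, 0), u2 = (3, 1, 0), v2 = (-3, -3, 1) (multiplying out reproduces the displayed K). The nonzero eigenvalues of U V^T coincide with those of the 2 x 2 matrix G = V^T U = [[v1·u1, v1·u2], [v2·u1, v2·u2]] = [[-3, -9], [-2, -12]], and by the Sylvester determinant identity det(I_3 - U V^T) = det(I_2 - V^T U) = det([[4, 9], [2, 13]]) = (4)(13) - (9)(2) = 34. (Direct check: I - K =
[[13, 9, -3],
 [0, 4, -1],
 [-6, 0, 1]]
has determinant 34.) The finite-dimensional Fredholm alternative says: either (I - K) is invertible, or ker(I - K) ≠ {0} and then range(I - K) = ker((I - K)^*)^⊥, with dim ker(I - K) = dim ker((I - K)^*). Since det(I - K) ≠ 0, 1 is not an eigenvalue of K and ker(I - K) = {0}, so we are in the first case: for every y there is a unique x = (I - K)^(-1) y. (Explicitly, by the Woodbury identity, (I - U V^T)^(-1) = I + U (I_2 - G)^(-1) V^T.)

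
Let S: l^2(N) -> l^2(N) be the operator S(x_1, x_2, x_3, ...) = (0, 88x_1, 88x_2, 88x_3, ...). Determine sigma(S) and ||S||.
sigma(S) = closed disk {z in C : |z| ≤ 88}; ||S|| = 88

Note S = 88·U where U is the unit right shift (U x)_k = x_{k-1} (with x_0 := 0); so ||S|| = 88||U|| and sigma(S) = 88·sigma(U). ||S x||^2 = sum_{k≥1} |88x_k|^2 = 7744||x||^2, so ||S|| = 88 and sigma(S) ⊂ {|z| ≤ 88}. For any |lambda| < 88, the equation (S - lambda I) x = 0 forces x_1 = 0, then 88x_k = lambda x_{k+1} ⇒ x = 0, so S has no eigenvalues. But (S - lambda I) is not surjective for |lambda| < 88: solving (S - lambda I) x = e_1 would require x_n proportional to (lambda/88)^(-n), which is not in l^2. So every |lambda| < 88 lies in the residual spectrum. The boundary |lambda| = 88 is in the approximate point spectrum (the spectrum is closed). Hence sigma(S) is the closed disk of radius 88.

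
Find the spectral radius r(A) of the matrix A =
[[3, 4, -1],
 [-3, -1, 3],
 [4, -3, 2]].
r(A) ≈ 4.8825

The eigenvalues of A are the roots of its characteristic polynomial. With M = A (coefficients from the trace, the sum of principal 2x2 minors, and det A):
  p(λ) = det(λ I - M) = λ^3 - 4λ^2 + 26λ - 80.
No integer candidate from the rational root theorem (±divisors of 80) is a root, so the roots are irrational. The cubic discriminant is Δ = -103008 < 0, so there is one real root and a complex-conjugate pair. p(3) = -11 and p(4) = 24 have opposite signs, so a root lies in (3, 4); Newton's method refines it to λ ≈ 3.3559. Dividing out (λ - (3.3559)) leaves approximately λ^2 - 0.6441λ + 23.8385. For λ^2 - 0.6441λ + 23.8385 the discriminant is -94.9392. It is negative, so the remaining roots are the complex-conjugate pair λ ≈ 0.322 ± 4.8718i. Their product equals the constant term, so |λ|^2 ≈ 23.8385 and |λ| ≈ 4.8825.
Thus the eigenvalues (to 4 decimals) are 3.3559 (modulus 3.3559); 0.322 ± 4.8718i (modulus 4.8825). The spectral radius is the largest modulus: r(A) ≈ 4.8825. (Cross-check: r(A) ≤ ||A||_2 ≈ 6.2361; equality holds whenever A is normal, though it can also hold for some non-normal A.)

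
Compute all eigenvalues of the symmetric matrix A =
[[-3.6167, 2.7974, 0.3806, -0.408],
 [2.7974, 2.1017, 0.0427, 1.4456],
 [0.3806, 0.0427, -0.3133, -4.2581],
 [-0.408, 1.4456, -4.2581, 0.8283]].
sigma(A) ≈ {-5, -4, 3, 5}

A is real symmetric, so its spectrum consists of real eigenvalues. Expanding the characteristic polynomial of the displayed matrix gives
  det(λ I - A) = p(λ) = λ^4 + (1)λ^3 + (-37)λ^2 + (-25.0011)λ + (300.0099).
Solving p(λ) = 0 yields eigenvalues ≈ -5, -4, 3, 5. (A is shown rounded to 4 decimals, so these recover the underlying integer eigenvalues to within that precision.)
Verification: the trace of A = -1 equals the sum of eigenvalues -1, and det(A) ≈ 300.0099 matches the eigenvalue product 300.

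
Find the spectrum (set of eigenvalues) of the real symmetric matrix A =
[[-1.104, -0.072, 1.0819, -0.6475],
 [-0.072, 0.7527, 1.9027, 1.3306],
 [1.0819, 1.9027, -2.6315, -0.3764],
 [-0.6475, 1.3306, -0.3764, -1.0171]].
sigma(A) ≈ {-4, -2, 0, 2}

A is real symmetric, so its spectrum consists of real eigenvalues. Expanding the characteristic polynomial of the displayed matrix gives
  det(λ I - A) = p(λ) = λ^4 + (4)λ^3 + (-4)λ^2 + (-16)λ + (0).
Solving p(λ) = 0 yields eigenvalues ≈ -4, -2, 0, 2. (A is shown rounded to 4 decimals, so these recover the underlying integer eigenvalues to within that precision.)
Verification: the trace of A = -4 equals the sum of eigenvalues -4, and det(A) ≈ 0.0004 matches the eigenvalue product 0.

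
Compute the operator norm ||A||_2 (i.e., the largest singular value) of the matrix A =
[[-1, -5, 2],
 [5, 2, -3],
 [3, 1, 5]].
||A||_2 ≈ 7.4418 (= sqrt(largest eigenvalue of A^T A))

||A||_2 = sigma_max(A) = sqrt(lambda_max(A^T A)). Form the symmetric matrix M = A^T A =
[[35, 18, -2],
 [18, 30, -11],
 [-2, -11, 38]].
Its characteristic polynomial (trace, sum of principal 2x2 minors, determinant of M give the coefficients) is
  p(λ) = det(λ I - M) = λ^3 - 103λ^2 + 3071λ - 24025.
No integer candidate from the rational root theorem (±divisors of 24025) is a root, so the roots are irrational. The cubic discriminant is Δ = 397081600 > 0, so there are three distinct real roots. p(12) = -277 and p(13) = 688 have opposite signs, so a root lies in (12, 13); Newton's method refines it to λ ≈ 12.2735. p(35) = 160 and p(36) = -301 have opposite signs, so a root lies in (35, 36); Newton's method refines it to λ ≈ 35.3454. p(55) = -320 and p(56) = 559 have opposite signs, so a root lies in (55, 56); Newton's method refines it to λ ≈ 55.3811. Check (Vieta): the three roots sum to 103, matching tr M = 103.
So the eigenvalues of A^T A are ≈ 12.2735, 35.3454, 55.3811 (all ≥ 0, as they must be for A^T A). The largest is λ_max ≈ 55.3811, hence ||A||_2 = sqrt(λ_max) ≈ 7.4418.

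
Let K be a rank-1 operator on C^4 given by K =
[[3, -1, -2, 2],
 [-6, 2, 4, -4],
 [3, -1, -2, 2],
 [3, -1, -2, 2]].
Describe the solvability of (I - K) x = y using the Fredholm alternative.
(I - K) is invertible (det(I - K) = -4 ≠ 0), so for every y in C^4 the equation (I - K) x = y has a unique solution.

K has rank 1, so it is an outer product K = u v^T: every row of K is a multiple of one row vector. Reading off the entries, u = (-1, 2, -1, -1) and v = (-3, 1, 2, -2) (row i of K equals u_i·v^T). A rank-one matrix u v^T satisfies K u = u (v·u) and kills the (3)-dimensional subspace v^⊥, so its characteristic polynomial is lambda^3 (lambda - v·u) with v·u = tr K = 5. Hence the eigenvalues of I - K are 1 (multiplicity 3) and 1 - (5) = -4, so det(I - K) = -4. (Direct check: I - K =
[[-2, 1, 2, -2],
 [6, -1, -4, 4],
 [-3, 1, 3, -2],
 [-3, 1, 2, -1]]
has determinant -4.) The finite-dimensional Fredholm alternative says: either (I - K) is invertible, or ker(I - K) ≠ {0} and then range(I - K) = ker((I - K)^*)^⊥, with dim ker(I - K) = dim ker((I - K)^*). Since det(I - K) ≠ 0, 1 is not an eigenvalue of K and ker(I - K) = {0}, so we are in the first case: for every y there is a unique x = (I - K)^(-1) y. Explicitly, by the Sherman–Morrison formula, (I - u v^T)^(-1) = I + u v^T/(1 - v·u), i.e. (I - K)^(-1) = I + K/(-4).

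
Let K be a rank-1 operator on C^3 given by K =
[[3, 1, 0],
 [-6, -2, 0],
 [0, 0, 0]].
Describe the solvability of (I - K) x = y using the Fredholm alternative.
(I - K) is singular (det(I - K) = 0, i.e. 1 ∈ sigma(K)). (I - K) x = y is solvable iff y ⊥ ker((I - K)^*) = span{(3, 1, 0)}, i.e. iff 3y_1 + y_2 = 0. When solvable, the solutions are x = y + c·(1, -2, 0), c arbitrary (ker(I - K) = span{(1, -2, 0)}, dimension 1).

K has rank 1, so it is an outer product K = u v^T: every row of K is a multiple of one row vector. Reading off the entries, u = (1, -2, 0) and v = (3, 1, 0) (row i of K equals u_i·v^T). A rank-one matrix u v^T satisfies K u = u (v·u) and kills the (2)-dimensional subspace v^⊥, so its characteristic polynomial is lambda^2 (lambda - v·u) with v·u = tr K = 1. Hence the eigenvalues of I - K are 1 (multiplicity 2) and 1 - (1) = 0, so det(I - K) = 0. (Direct check: I - K =
[[-2, -1, 0],
 [6, 3, 0],
 [0, 0, 1]]
has determinant 0.) So 1 is an eigenvalue of K and (I - K) is not invertible. The finite-dimensional Fredholm alternative says: either (I - K) is invertible, or ker(I - K) ≠ {0} and then range(I - K) = ker((I - K)^*)^⊥, with dim ker(I - K) = dim ker((I - K)^*). We are in the second case, so we need both kernels. Kernel of I - K: (I - K) u = u - u (v·u) = u - u = 0, so ker(I - K) = span{u} = span{(1, -2, 0)} (it is exactly 1-dimensional because rank(I - K) = 2). Kernel of the adjoint: K is real, so (I - K)^* = I - K^T = I - v u^T, and (I - v u^T) v = v - v (u·v) = 0; hence ker((I - K)^*) = span{v} = span{(3, 1, 0)}. Therefore (I - K) x = y is solvable iff <y, v> = 0, i.e. iff 3y_1 + y_2 = 0. When this holds, K y = u (v·y) = 0, so (I - K) y = y and x = y is a particular solution; the full solution set is the line x = y + c·u = y + c·(1, -2, 0), c ∈ C.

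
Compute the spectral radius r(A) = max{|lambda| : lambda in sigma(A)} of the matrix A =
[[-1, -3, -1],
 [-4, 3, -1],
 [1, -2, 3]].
r(A) ≈ 5.2797

The eigenvalues of A are the roots of its characteristic polynomial. With M = A (coefficients from the trace, the sum of principal 2x2 minors, and det A):
  p(λ) = det(λ I - M) = λ^3 - 5λ^2 - 10λ + 45.
No integer candidate from the rational root theorem (±divisors of 45) is a root, so the roots are irrational. The cubic discriminant is Δ = 14825 > 0, so there are three distinct real roots. p(-4) = -59 and p(-3) = 3 have opposite signs, so a root lies in (-4, -3); Newton's method refines it to λ ≈ -3.0627. p(2) = 13 and p(3) = -3 have opposite signs, so a root lies in (2, 3); Newton's method refines it to λ ≈ 2.7829. p(5) = -5 and p(6) = 21 have opposite signs, so a root lies in (5, 6); Newton's method refines it to λ ≈ 5.2797. Check (Vieta): the three roots sum to 5, matching tr M = 5.
Thus the eigenvalues (to 4 decimals) are -3.0627 (modulus 3.0627); 2.7829 (modulus 2.7829); 5.2797 (modulus 5.2797). The spectral radius is the largest modulus: r(A) ≈ 5.2797. (Cross-check: r(A) ≤ ||A||_2 ≈ 5.9277; equality holds whenever A is normal, though it can also hold for some non-normal A.)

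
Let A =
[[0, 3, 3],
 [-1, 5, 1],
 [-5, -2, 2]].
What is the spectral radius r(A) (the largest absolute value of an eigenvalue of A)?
r(A) = sqrt(18) ≈ 4.2426

The eigenvalues of A are the roots of its characteristic polynomial. With M = A (coefficients from the trace, the sum of principal 2x2 minors, and det A):
  p(λ) = det(λ I - M) = λ^3 - 7λ^2 + 30λ - 72.
By the rational root theorem any rational root is an integer divisor of 72. Testing λ = 4: p(4) = 64 - 112 + 120 - 72 = 0, so λ = 4 is a root. Dividing out (λ - 4) leaves p(λ) = (λ - 4)(λ^2 - 3λ + 18). For λ^2 - 3λ + 18 the discriminant is -63. It is negative, so the roots are the complex-conjugate pair λ = 3/2 ± (sqrt(63)/2) i ≈ 1.5 ± 3.9686i. For a conjugate pair the product of the roots equals the constant term, so |λ|^2 = 18 and |λ| = sqrt(18) ≈ 4.2426.
Thus the eigenvalues (to 4 decimals) are 1.5 ± 3.9686i (modulus 4.2426); 4 (modulus 4). The spectral radius is the largest modulus: r(A) = sqrt(18) ≈ 4.2426. (Cross-check: r(A) ≤ ||A||_2 ≈ 6.4578; equality holds whenever A is normal, though it can also hold for some non-normal A.)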